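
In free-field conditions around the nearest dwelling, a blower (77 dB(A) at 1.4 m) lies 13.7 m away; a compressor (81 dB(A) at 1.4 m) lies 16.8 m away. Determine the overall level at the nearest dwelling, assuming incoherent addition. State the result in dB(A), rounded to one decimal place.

First find each source's level at the receiver (point-source: −20·log₁₀(r/r_ref)), then combine on an intensity basis.
blower: 77 − 20·log₁₀(13.7/1.4) = 77 − 19.81 = 57.19 dB(A).
compressor: 81 − 20·log₁₀(16.8/1.4) = 81 − 21.58 = 59.42 dB(A).
Σ 10^(L/10) = 1.398e+06 → L_total = 10·log₁₀(1.398e+06) = 61.45 dB(A).

61.5 dB(A)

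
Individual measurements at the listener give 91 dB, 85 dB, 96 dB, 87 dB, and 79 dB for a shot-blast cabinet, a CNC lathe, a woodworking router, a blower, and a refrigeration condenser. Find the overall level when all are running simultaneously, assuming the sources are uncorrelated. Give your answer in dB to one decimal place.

For uncorrelated sources the intensities add, so convert each level to linear form, sum, and take 10·log₁₀ of the total.
Σ 10^(L/10) = 10^(91/10) + 10^(85/10) + 10^(96/10) + 10^(87/10) + 10^(79/10) = 6.137e+09.
L_total = 10·log₁₀(6.137e+09) = 97.88 dB.

97.9 dB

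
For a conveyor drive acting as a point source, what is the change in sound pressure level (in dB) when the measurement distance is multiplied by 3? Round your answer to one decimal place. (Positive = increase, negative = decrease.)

-9.5 dB

A point source loses 6 dB per doubling of distance; generally ΔL = −20·log₁₀(r₂/r₁).
ΔL = −20·log₁₀(3) = -9.54 dB.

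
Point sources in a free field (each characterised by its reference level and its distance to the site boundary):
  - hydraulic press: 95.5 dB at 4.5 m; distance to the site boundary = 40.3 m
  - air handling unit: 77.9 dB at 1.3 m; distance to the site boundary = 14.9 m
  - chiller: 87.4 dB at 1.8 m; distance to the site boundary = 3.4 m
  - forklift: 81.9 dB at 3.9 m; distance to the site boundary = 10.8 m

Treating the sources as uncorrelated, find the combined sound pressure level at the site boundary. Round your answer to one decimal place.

First find each source's level at the receiver (point-source: −20·log₁₀(r/r_ref)), then combine on an intensity basis.
hydraulic press: 95.5 − 20·log₁₀(40.3/4.5) = 95.5 − 19.04 = 76.46 dB.
air handling unit: 77.9 − 20·log₁₀(14.9/1.3) = 77.9 − 21.18 = 56.72 dB.
chiller: 87.4 − 20·log₁₀(3.4/1.8) = 87.4 − 5.52 = 81.88 dB.
forklift: 81.9 − 20·log₁₀(10.8/3.9) = 81.9 − 8.85 = 73.05 dB.
Σ 10^(L/10) = 2.189e+08 → L_total = 10·log₁₀(2.189e+08) = 83.40 dB.

83.4 dB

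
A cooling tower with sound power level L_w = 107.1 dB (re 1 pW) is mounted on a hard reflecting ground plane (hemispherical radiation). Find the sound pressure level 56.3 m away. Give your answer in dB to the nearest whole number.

64 dB

Free-field hemispherical radiation: L_p = L_w − 10·log₁₀(2π·r²), r = 56.3 m.
2π·r² = 1.992e+04 m², 10·log₁₀ of that is 42.992 dB.
L_p = 107.1 − 42.992 = 64.11 dB.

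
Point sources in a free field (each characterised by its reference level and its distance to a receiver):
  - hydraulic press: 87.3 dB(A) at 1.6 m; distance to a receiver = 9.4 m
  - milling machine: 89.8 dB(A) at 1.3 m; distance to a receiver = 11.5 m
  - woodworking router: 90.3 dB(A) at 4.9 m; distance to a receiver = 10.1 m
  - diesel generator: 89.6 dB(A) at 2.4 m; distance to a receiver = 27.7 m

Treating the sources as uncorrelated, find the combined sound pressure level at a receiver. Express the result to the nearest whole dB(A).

85 dB(A)

Apply inverse-square spreading to bring every level to the receiver, then sum 10^(L/10).
hydraulic press: 87.3 − 20·log₁₀(9.4/1.6) = 87.3 − 15.38 = 71.92 dB(A).
milling machine: 89.8 − 20·log₁₀(11.5/1.3) = 89.8 − 18.94 = 70.86 dB(A).
woodworking router: 90.3 − 20·log₁₀(10.1/4.9) = 90.3 − 6.28 = 84.02 dB(A).
diesel generator: 89.6 − 20·log₁₀(27.7/2.4) = 89.6 − 21.25 = 68.35 dB(A).
Σ 10^(L/10) = 2.868e+08 → L_total = 10·log₁₀(2.868e+08) = 84.58 dB(A).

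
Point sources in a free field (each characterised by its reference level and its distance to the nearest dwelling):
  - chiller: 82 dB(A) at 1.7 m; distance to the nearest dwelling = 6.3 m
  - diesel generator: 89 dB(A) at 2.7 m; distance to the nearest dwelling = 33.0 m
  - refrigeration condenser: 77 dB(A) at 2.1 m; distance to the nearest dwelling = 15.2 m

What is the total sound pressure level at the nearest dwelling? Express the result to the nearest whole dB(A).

Propagate each source to the receiver with L = L_ref − 20·log₁₀(r/r_ref), then add intensities.
chiller: 82 − 20·log₁₀(6.3/1.7) = 82 − 11.38 = 70.62 dB(A).
diesel generator: 89 − 20·log₁₀(33.0/2.7) = 89 − 21.74 = 67.26 dB(A).
refrigeration condenser: 77 − 20·log₁₀(15.2/2.1) = 77 − 17.19 = 59.81 dB(A).
Σ 10^(L/10) = 1.781e+07 → L_total = 10·log₁₀(1.781e+07) = 72.51 dB(A).

73 dB(A)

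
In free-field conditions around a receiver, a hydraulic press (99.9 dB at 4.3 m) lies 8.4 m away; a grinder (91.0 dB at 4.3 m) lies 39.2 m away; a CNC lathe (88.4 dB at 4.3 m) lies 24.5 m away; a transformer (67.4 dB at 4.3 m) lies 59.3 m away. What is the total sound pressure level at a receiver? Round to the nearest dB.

Apply inverse-square spreading to bring every level to the receiver, then sum 10^(L/10).
hydraulic press: 99.9 − 20·log₁₀(8.4/4.3) = 99.9 − 5.82 = 94.08 dB.
grinder: 91.0 − 20·log₁₀(39.2/4.3) = 91.0 − 19.20 = 71.80 dB.
CNC lathe: 88.4 − 20·log₁₀(24.5/4.3) = 88.4 − 15.11 = 73.29 dB.
transformer: 67.4 − 20·log₁₀(59.3/4.3) = 67.4 − 22.79 = 44.61 dB.
Σ 10^(L/10) = 2.597e+09 → L_total = 10·log₁₀(2.597e+09) = 94.15 dB.

94 dB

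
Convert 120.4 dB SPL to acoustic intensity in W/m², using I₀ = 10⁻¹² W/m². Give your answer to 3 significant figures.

L = 10·log₁₀(I/I₀) ⇒ I = I₀·10^(L/10) = 10⁻¹² × 10^12.04.

1.10 W/m²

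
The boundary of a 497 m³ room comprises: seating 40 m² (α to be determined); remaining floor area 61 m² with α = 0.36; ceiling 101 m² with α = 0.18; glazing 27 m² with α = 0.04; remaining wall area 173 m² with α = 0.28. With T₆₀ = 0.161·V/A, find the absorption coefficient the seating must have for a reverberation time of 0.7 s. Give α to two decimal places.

0.62

Required total absorption A = 0.161·497/0.7 = 114.31 m².
Absorption from the other surfaces = 61·0.36 + 101·0.18 + 27·0.04 + 173·0.28 = 89.66 m², so the seating must supply 24.65 m² over 40 m².
α = 24.65/40 = 0.616.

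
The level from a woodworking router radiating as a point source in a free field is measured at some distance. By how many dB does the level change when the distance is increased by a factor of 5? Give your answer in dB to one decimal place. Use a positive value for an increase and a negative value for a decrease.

Point-source spreading: ΔL = −20·log₁₀(r₂/r₁).
ΔL = −20·log₁₀(5) = -13.98 dB.

-14.0 dB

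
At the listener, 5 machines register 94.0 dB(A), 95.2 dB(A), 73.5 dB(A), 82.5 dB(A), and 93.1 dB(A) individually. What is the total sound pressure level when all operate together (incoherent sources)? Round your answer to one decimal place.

99.1 dB(A)

For uncorrelated sources the intensities add, so convert each level to linear form, sum, and take 10·log₁₀ of the total.
Σ 10^(L/10) = 10^(94.0/10) + 10^(95.2/10) + 10^(73.5/10) + 10^(82.5/10) + 10^(93.1/10) = 8.065e+09.
L_total = 10·log₁₀(8.065e+09) = 99.07 dB(A).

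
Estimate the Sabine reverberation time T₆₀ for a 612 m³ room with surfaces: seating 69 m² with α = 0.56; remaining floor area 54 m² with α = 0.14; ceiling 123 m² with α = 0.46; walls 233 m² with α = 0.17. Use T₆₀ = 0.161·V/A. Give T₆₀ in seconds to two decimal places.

0.69 s

A = Σ Sᵢαᵢ = 69·0.56 + 54·0.14 + 123·0.46 + 233·0.17 = 142.39 m².
T₆₀ = 0.161 × 612 / 142.39 = 0.692 s.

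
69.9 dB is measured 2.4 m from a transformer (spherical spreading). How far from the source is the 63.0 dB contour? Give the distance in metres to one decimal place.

5.3 m

The 6.9 dB drop corresponds to a distance ratio of 10^(6.9/20) for a point source.
r₂ = 2.4·10^((69.9−63.0)/20) = 2.4·10^(6.9/20) = 5.31 m.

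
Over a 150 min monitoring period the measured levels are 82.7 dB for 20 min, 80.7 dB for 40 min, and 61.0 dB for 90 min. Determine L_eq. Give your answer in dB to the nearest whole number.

The energy average is taken in the linear domain: L_eq = 10·log₁₀[(Σ tᵢ·10^(Lᵢ/10))/T], T = 150 min.
Σ tᵢ·10^(Lᵢ/10) = 20·10^(82.7/10) + 40·10^(80.7/10) + 90·10^(61.0/10) = 8.537e+09.
L_eq = 10·log₁₀(8.537e+09/150) = 77.55 dB.

78 dB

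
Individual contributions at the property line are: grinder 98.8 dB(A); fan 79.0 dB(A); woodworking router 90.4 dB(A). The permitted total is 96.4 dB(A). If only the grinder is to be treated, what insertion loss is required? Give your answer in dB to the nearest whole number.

4 dB

The untreated sources together contribute 10^(79.0/10) + 10^(90.4/10) = 1.176e+09, i.e. 90.70 dB(A).
The limit corresponds to 10^(96.4/10) = 4.365e+09; subtracting the fixed part leaves 3.189e+09 for the grinder, i.e. 95.04 dB(A).
So the grinder must be reduced from 98.8 to 95.04 dB(A): IL = 3.76 dB.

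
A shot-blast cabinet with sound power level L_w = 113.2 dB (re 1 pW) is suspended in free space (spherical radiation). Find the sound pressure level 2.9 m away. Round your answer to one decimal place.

The power spreads over a sphere of area 4π·r², so L_p = L_w − 10·log₁₀(4π·r²).
4π·r² = 105.7 m², 10·log₁₀ of that is 20.240 dB.
L_p = 113.2 − 20.240 = 92.96 dB.

93.0 dB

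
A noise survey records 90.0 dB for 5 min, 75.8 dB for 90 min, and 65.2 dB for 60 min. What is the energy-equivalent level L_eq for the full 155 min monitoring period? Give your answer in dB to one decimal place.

Weight each interval's intensity by its duration and average over T = 155 min:
Σ tᵢ·10^(Lᵢ/10) = 5·10^(90.0/10) + 90·10^(75.8/10) + 60·10^(65.2/10) = 8.620e+09.
L_eq = 10·log₁₀(8.620e+09/155) = 77.45 dB.

77.5 dB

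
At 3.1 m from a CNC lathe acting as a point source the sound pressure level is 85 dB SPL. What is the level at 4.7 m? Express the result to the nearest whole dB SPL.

81 dB SPL

Point-source attenuation: ΔL = 20·log₁₀(r₂/r₁) = 20·log₁₀(4.7/3.1) = 3.615 dB.
L₂ = 85 − 20·log₁₀(4.7/3.1) = 85 − 3.615 = 81.39 dB SPL.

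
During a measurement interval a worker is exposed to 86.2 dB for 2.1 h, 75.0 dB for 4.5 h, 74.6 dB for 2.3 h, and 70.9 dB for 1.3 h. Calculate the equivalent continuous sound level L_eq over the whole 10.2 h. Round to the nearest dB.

80 dB

Weight each interval's intensity by its duration and average over T = 10.2 h:
Σ tᵢ·10^(Lᵢ/10) = 2.1·10^(86.2/10) + 4.5·10^(75.0/10) + 2.3·10^(74.6/10) + 1.3·10^(70.9/10) = 1.100e+09.
L_eq = 10·log₁₀(1.100e+09/10.2) = 80.33 dB.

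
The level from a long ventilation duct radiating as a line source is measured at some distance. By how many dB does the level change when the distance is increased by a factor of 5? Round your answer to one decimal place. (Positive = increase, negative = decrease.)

With cylindrical spreading the level changes by −10·log₁₀(r₂/r₁).
ΔL = −10·log₁₀(5) = -6.99 dB.

-7.0 dB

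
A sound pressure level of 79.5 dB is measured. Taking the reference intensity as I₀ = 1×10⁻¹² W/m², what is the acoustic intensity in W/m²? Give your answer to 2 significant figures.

8.9e-05 W/m²

L = 10·log₁₀(I/I₀) ⇒ I = I₀·10^(L/10) = 10⁻¹² × 10^7.95.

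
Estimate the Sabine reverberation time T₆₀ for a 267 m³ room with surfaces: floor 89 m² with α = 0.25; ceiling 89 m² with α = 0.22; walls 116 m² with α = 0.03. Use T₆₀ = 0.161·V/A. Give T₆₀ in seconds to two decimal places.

0.95 s

A = Σ Sᵢαᵢ = 89·0.25 + 89·0.22 + 116·0.03 = 45.31 m².
T₆₀ = 0.161·V/A = 0.161·267/45.31 = 0.949 s.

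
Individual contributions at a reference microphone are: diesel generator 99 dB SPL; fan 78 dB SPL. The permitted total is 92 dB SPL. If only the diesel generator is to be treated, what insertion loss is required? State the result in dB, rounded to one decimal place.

Everything except the diesel generator sums to 10^(78/10) = 6.310e+07 in linear terms, 78.00 dB SPL.
To meet 92 dB SPL overall, the treated diesel generator may contribute at most 10^(92/10) − 6.310e+07 = 1.522e+09, i.e. 91.82 dB SPL.
Required insertion loss = 99 − 91.82 = 7.18 dB.

7.2 dB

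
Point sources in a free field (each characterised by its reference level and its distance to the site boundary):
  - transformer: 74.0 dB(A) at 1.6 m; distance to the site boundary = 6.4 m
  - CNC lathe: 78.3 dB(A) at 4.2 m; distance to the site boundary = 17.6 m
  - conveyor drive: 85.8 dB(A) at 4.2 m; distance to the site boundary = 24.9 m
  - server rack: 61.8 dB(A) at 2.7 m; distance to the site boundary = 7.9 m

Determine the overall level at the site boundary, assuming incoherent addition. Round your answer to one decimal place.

72.2 dB(A)

Propagate each source to the receiver with L = L_ref − 20·log₁₀(r/r_ref), then add intensities.
transformer: 74.0 − 20·log₁₀(6.4/1.6) = 74.0 − 12.04 = 61.96 dB(A).
CNC lathe: 78.3 − 20·log₁₀(17.6/4.2) = 78.3 − 12.45 = 65.85 dB(A).
conveyor drive: 85.8 − 20·log₁₀(24.9/4.2) = 85.8 − 15.46 = 70.34 dB(A).
server rack: 61.8 − 20·log₁₀(7.9/2.7) = 61.8 − 9.33 = 52.47 dB(A).
Σ 10^(L/10) = 1.641e+07 → L_total = 10·log₁₀(1.641e+07) = 72.15 dB(A).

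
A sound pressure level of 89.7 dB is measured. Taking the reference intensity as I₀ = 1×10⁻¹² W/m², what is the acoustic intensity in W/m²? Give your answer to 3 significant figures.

I = I₀·10^(L/10) = 10⁻¹² × 10^(89.7/10) = 10^(-3.030).

0.000933 W/m²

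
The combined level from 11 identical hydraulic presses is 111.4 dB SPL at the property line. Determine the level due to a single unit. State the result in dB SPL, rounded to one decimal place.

101.0 dB SPL

11 equal contributions raise the level by 10·log₁₀ 11 = 10.414 dB, so each unit alone gives 111.4 − 10.414.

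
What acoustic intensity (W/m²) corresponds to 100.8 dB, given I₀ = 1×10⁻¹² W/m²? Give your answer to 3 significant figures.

0.0120 W/m²

L = 10·log₁₀(I/I₀) ⇒ I = I₀·10^(L/10) = 10⁻¹² × 10^10.08.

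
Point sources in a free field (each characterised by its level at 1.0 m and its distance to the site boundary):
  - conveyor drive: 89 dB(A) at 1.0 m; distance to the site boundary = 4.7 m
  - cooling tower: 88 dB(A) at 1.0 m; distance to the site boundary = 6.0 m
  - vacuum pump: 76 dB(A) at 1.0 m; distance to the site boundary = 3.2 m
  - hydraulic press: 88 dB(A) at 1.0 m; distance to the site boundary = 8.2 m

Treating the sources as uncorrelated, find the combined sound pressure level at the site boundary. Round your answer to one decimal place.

78.2 dB(A)

First find each source's level at the receiver (point-source: −20·log₁₀(r/r_ref)), then combine on an intensity basis.
conveyor drive: 89 − 20·log₁₀(4.7/1.0) = 89 − 13.44 = 75.56 dB(A).
cooling tower: 88 − 20·log₁₀(6.0/1.0) = 88 − 15.56 = 72.44 dB(A).
vacuum pump: 76 − 20·log₁₀(3.2/1.0) = 76 − 10.10 = 65.90 dB(A).
hydraulic press: 88 − 20·log₁₀(8.2/1.0) = 88 − 18.28 = 69.72 dB(A).
Σ 10^(L/10) = 6.676e+07 → L_total = 10·log₁₀(6.676e+07) = 78.24 dB(A).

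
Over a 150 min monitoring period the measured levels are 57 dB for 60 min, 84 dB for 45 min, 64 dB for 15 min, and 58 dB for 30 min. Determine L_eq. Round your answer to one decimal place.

78.8 dB

L_eq = 10·log₁₀[(1/T)·Σ tᵢ·10^(Lᵢ/10)] with T = 150 min.
Σ tᵢ·10^(Lᵢ/10) = 60·10^(57/10) + 45·10^(84/10) + 15·10^(64/10) + 30·10^(58/10) = 1.139e+10.
L_eq = 10·log₁₀(1.139e+10/150) = 78.80 dB.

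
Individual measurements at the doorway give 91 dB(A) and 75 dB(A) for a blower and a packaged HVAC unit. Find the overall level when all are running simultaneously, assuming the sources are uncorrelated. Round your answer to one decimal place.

91.1 dB(A)

Incoherent sources combine by intensity addition: L_total = 10·log₁₀(Σ 10^(L_i/10)).
Σ 10^(L/10) = 10^(91/10) + 10^(75/10) = 1.291e+09.
L_total = 10·log₁₀(1.291e+09) = 91.11 dB(A).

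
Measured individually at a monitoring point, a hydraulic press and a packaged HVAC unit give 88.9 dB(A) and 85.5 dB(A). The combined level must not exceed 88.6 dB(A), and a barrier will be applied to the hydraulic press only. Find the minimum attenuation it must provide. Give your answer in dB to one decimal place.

3.2 dB

Fixed contribution from the other source: Σ 10^(L/10) = 10^(85.5/10) = 3.548e+08 (85.50 dB(A)).
To meet 88.6 dB(A) overall, the treated hydraulic press may contribute at most 10^(88.6/10) − 3.548e+08 = 3.696e+08, i.e. 85.68 dB(A).
So the hydraulic press must be reduced from 88.9 to 85.68 dB(A): IL = 3.22 dB.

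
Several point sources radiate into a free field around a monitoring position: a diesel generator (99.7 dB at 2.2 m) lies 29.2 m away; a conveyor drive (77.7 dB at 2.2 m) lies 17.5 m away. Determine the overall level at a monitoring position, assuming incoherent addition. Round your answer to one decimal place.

77.3 dB

First find each source's level at the receiver (point-source: −20·log₁₀(r/r_ref)), then combine on an intensity basis.
diesel generator: 99.7 − 20·log₁₀(29.2/2.2) = 99.7 − 22.46 = 77.24 dB.
conveyor drive: 77.7 − 20·log₁₀(17.5/2.2) = 77.7 − 18.01 = 59.69 dB.
Σ 10^(L/10) = 5.391e+07 → L_total = 10·log₁₀(5.391e+07) = 77.32 dB.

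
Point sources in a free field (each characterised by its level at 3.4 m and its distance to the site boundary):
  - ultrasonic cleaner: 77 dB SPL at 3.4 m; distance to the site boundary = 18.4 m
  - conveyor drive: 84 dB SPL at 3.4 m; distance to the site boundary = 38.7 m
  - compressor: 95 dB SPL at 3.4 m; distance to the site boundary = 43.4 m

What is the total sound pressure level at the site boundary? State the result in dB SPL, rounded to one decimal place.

Propagate each source to the receiver with L = L_ref − 20·log₁₀(r/r_ref), then add intensities.
ultrasonic cleaner: 77 − 20·log₁₀(18.4/3.4) = 77 − 14.67 = 62.33 dB SPL.
conveyor drive: 84 − 20·log₁₀(38.7/3.4) = 84 − 21.12 = 62.88 dB SPL.
compressor: 95 − 20·log₁₀(43.4/3.4) = 95 − 22.12 = 72.88 dB SPL.
Σ 10^(L/10) = 2.306e+07 → L_total = 10·log₁₀(2.306e+07) = 73.63 dB SPL.

73.6 dB SPL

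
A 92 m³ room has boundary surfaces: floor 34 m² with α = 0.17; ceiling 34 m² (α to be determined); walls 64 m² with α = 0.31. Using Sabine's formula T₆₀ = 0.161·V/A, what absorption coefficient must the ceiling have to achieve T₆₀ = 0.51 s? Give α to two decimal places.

A = 0.161·V/T₆₀ = 0.161·92/0.51 = 29.04 m² sabins.
Absorption from the other surfaces = 34·0.17 + 64·0.31 = 25.62 m², so the ceiling must supply 3.42 m² over 34 m².
α = 3.42/34 = 0.101.

0.10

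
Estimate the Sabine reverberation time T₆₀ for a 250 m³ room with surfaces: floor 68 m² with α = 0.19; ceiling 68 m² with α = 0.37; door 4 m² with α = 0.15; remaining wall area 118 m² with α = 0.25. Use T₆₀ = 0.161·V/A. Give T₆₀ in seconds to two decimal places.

0.59 s

Total absorption A = 68·0.19 + 68·0.37 + 4·0.15 + 118·0.25 = 68.18 m² sabins.
T₆₀ = 0.161 × 250 / 68.18 = 0.590 s.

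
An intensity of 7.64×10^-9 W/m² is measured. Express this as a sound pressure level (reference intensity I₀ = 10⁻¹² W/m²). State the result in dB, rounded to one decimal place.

38.8 dB

I/I₀ = 7.64×10^-9/10⁻¹² = 7.64×10^3, and L = 10·log₁₀(I/I₀).
L = 10·(0.8831 + 3) = 38.83 dB.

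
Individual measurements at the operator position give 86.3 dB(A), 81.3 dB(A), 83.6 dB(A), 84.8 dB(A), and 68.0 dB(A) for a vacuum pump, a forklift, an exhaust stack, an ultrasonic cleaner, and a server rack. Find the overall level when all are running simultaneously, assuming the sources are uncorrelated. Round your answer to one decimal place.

90.4 dB(A)

Incoherent sources combine by intensity addition: L_total = 10·log₁₀(Σ 10^(L_i/10)).
Σ 10^(L/10) = 10^(86.3/10) + 10^(81.3/10) + 10^(83.6/10) + 10^(84.8/10) + 10^(68.0/10) = 1.099e+09.
L_total = 10·log₁₀(1.099e+09) = 90.41 dB(A).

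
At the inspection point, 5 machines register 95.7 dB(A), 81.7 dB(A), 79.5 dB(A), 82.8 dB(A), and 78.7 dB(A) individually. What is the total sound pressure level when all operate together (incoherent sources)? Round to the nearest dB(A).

96 dB(A)

For uncorrelated sources the intensities add, so convert each level to linear form, sum, and take 10·log₁₀ of the total.
Σ 10^(L/10) = 10^(95.7/10) + 10^(81.7/10) + 10^(79.5/10) + 10^(82.8/10) + 10^(78.7/10) = 4.217e+09.
L_total = 10·log₁₀(4.217e+09) = 96.25 dB(A).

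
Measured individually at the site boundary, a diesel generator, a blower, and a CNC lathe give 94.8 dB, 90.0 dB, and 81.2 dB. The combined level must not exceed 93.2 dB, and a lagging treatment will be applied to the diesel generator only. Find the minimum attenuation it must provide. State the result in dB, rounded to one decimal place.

The untreated sources together contribute 10^(90.0/10) + 10^(81.2/10) = 1.132e+09, i.e. 90.54 dB.
The limit corresponds to 10^(93.2/10) = 2.089e+09; subtracting the fixed part leaves 9.575e+08 for the diesel generator, i.e. 89.81 dB.
Required insertion loss = 94.8 − 89.81 = 4.99 dB.

5.0 dB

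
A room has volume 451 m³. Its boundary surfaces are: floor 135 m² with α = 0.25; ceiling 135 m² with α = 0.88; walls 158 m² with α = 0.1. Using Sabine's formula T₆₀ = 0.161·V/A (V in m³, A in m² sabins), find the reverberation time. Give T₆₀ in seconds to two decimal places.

A = Σ Sᵢαᵢ = 135·0.25 + 135·0.88 + 158·0.1 = 168.35 m².
T₆₀ = 0.161·V/A = 0.161·451/168.35 = 0.431 s.

0.43 s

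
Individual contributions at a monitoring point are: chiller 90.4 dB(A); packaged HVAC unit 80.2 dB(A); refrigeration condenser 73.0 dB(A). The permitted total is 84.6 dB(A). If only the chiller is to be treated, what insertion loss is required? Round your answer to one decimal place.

The untreated sources together contribute 10^(80.2/10) + 10^(73.0/10) = 1.247e+08, i.e. 80.96 dB(A).
The limit corresponds to 10^(84.6/10) = 2.884e+08; subtracting the fixed part leaves 1.637e+08 for the chiller, i.e. 82.14 dB(A).
So the chiller must be reduced from 90.4 to 82.14 dB(A): IL = 8.26 dB.

8.3 dB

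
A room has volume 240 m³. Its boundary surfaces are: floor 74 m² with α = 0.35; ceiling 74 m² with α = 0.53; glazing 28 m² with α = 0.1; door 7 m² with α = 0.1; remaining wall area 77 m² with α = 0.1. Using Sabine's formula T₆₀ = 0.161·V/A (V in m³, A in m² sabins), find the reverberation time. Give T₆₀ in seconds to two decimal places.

0.51 s

A = Σ Sᵢαᵢ = 74·0.35 + 74·0.53 + 28·0.1 + 7·0.1 + 77·0.1 = 76.32 m².
T₆₀ = 0.161·V/A = 0.161·240/76.32 = 0.506 s.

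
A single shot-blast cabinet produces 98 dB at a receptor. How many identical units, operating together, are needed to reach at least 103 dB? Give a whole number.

4

Need L₁ + 10·log₁₀ N ≥ 103, i.e. log₁₀ N ≥ 0.50.
N ≥ 10^(5.0/10) = 3.162, so N = 4.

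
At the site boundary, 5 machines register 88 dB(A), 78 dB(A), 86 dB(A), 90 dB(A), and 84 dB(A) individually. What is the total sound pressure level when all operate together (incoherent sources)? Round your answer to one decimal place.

93.7 dB(A)

For uncorrelated sources the intensities add, so convert each level to linear form, sum, and take 10·log₁₀ of the total.
Σ 10^(L/10) = 10^(88/10) + 10^(78/10) + 10^(86/10) + 10^(90/10) + 10^(84/10) = 2.343e+09.
L_total = 10·log₁₀(2.343e+09) = 93.70 dB(A).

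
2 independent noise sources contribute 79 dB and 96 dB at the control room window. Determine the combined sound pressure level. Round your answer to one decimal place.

96.1 dB

For uncorrelated sources the intensities add, so convert each level to linear form, sum, and take 10·log₁₀ of the total.
Σ 10^(L/10) = 10^(79/10) + 10^(96/10) = 4.061e+09.
L_total = 10·log₁₀(4.061e+09) = 96.09 dB.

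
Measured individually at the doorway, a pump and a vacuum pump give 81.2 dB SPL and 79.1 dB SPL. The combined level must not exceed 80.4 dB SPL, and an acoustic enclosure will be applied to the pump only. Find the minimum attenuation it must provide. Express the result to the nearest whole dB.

Everything except the pump sums to 10^(79.1/10) = 8.128e+07 in linear terms, 79.10 dB SPL.
To meet 80.4 dB SPL overall, the treated pump may contribute at most 10^(80.4/10) − 8.128e+07 = 2.836e+07, i.e. 74.53 dB SPL.
So the pump must be reduced from 81.2 to 74.53 dB SPL: IL = 6.67 dB.

7 dB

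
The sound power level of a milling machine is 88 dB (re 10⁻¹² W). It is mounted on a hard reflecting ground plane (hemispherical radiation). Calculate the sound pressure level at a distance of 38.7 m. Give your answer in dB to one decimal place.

48.3 dB

L_p = L_w − 10·log₁₀(2π·r²) with r = 38.7 m.
2π·r² = 9410 m², 10·log₁₀ of that is 39.736 dB.
L_p = 88 − 39.736 = 48.26 dB.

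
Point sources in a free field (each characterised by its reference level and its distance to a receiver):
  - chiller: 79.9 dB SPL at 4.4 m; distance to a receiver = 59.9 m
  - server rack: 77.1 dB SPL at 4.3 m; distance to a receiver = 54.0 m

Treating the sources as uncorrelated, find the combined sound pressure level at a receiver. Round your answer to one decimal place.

Propagate each source to the receiver with L = L_ref − 20·log₁₀(r/r_ref), then add intensities.
chiller: 79.9 − 20·log₁₀(59.9/4.4) = 79.9 − 22.68 = 57.22 dB SPL.
server rack: 77.1 − 20·log₁₀(54.0/4.3) = 77.1 − 21.98 = 55.12 dB SPL.
Σ 10^(L/10) = 8.525e+05 → L_total = 10·log₁₀(8.525e+05) = 59.31 dB SPL.

59.3 dB SPL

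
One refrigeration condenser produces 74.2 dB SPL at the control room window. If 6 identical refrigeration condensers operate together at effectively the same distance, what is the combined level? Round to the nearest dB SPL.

82 dB SPL

With 6 equal, uncorrelated contributions the intensity is 6× that of one unit, giving a rise of 10·log₁₀ 6.
L_total = 74.2 + 10·log₁₀(6) = 74.2 + 7.782 = 81.98 dB SPL.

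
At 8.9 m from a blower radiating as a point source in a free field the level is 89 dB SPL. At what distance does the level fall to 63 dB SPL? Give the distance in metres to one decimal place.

177.6 m

The 26.0 dB drop corresponds to a distance ratio of 10^(26.0/20) for a point source.
r₂ = 8.9·10^((89−63)/20) = 8.9·10^(26.0/20) = 177.58 m.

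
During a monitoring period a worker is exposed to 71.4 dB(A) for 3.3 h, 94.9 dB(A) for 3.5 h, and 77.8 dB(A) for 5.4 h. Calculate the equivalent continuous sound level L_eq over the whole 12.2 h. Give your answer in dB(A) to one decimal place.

89.6 dB(A)

Weight each interval's intensity by its duration and average over T = 12.2 h:
Σ tᵢ·10^(Lᵢ/10) = 3.3·10^(71.4/10) + 3.5·10^(94.9/10) + 5.4·10^(77.8/10) = 1.119e+10.
L_eq = 10·log₁₀(1.119e+10/12.2) = 89.62 dB(A).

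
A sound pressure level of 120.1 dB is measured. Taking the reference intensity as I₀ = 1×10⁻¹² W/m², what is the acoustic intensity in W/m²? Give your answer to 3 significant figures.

L = 10·log₁₀(I/I₀) ⇒ I = I₀·10^(L/10) = 10⁻¹² × 10^12.01.

1.02 W/m²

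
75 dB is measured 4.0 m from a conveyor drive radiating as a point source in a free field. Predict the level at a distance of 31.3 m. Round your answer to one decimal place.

57.1 dB

Point-source attenuation: ΔL = 20·log₁₀(r₂/r₁) = 20·log₁₀(31.3/4.0) = 17.870 dB.
L₂ = 75 − 20·log₁₀(31.3/4.0) = 75 − 17.870 = 57.13 dB.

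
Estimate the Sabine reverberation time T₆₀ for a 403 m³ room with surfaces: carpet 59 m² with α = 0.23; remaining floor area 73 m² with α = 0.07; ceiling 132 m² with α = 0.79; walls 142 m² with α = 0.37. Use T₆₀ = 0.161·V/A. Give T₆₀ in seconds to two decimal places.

A = Σ Sᵢαᵢ = 59·0.23 + 73·0.07 + 132·0.79 + 142·0.37 = 175.50 m².
T₆₀ = 0.161 × 403 / 175.50 = 0.370 s.

0.37 s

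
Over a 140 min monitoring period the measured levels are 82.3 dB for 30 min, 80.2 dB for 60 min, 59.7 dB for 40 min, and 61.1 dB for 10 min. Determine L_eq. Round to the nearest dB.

79 dB

The energy average is taken in the linear domain: L_eq = 10·log₁₀[(Σ tᵢ·10^(Lᵢ/10))/T], T = 140 min.
Σ tᵢ·10^(Lᵢ/10) = 30·10^(82.3/10) + 60·10^(80.2/10) + 40·10^(59.7/10) + 10·10^(61.1/10) = 1.143e+10.
L_eq = 10·log₁₀(1.143e+10/140) = 79.12 dB.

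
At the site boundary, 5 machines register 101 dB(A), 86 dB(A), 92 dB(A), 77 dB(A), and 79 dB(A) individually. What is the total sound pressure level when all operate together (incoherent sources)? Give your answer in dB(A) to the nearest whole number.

102 dB(A)

For uncorrelated sources the intensities add, so convert each level to linear form, sum, and take 10·log₁₀ of the total.
Σ 10^(L/10) = 10^(101/10) + 10^(86/10) + 10^(92/10) + 10^(77/10) + 10^(79/10) = 1.470e+10.
L_total = 10·log₁₀(1.470e+10) = 101.67 dB(A).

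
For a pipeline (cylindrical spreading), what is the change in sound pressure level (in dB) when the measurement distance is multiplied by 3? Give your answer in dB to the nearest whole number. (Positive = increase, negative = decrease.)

Line-source spreading: ΔL = −10·log₁₀(r₂/r₁).
ΔL = −10·log₁₀(3) = -4.77 dB.

-5 dB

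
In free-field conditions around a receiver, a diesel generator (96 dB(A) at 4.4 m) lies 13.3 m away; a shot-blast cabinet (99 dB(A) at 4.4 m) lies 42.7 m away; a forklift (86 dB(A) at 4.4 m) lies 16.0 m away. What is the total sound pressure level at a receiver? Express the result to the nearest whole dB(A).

87 dB(A)

First find each source's level at the receiver (point-source: −20·log₁₀(r/r_ref)), then combine on an intensity basis.
diesel generator: 96 − 20·log₁₀(13.3/4.4) = 96 − 9.61 = 86.39 dB(A).
shot-blast cabinet: 99 − 20·log₁₀(42.7/4.4) = 99 − 19.74 = 79.26 dB(A).
forklift: 86 − 20·log₁₀(16.0/4.4) = 86 − 11.21 = 74.79 dB(A).
Σ 10^(L/10) = 5.502e+08 → L_total = 10·log₁₀(5.502e+08) = 87.40 dB(A).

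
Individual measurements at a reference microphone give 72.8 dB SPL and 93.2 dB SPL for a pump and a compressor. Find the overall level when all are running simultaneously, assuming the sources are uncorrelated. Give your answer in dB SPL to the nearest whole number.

93 dB SPL

Incoherent sources combine by intensity addition: L_total = 10·log₁₀(Σ 10^(L_i/10)).
Σ 10^(L/10) = 10^(72.8/10) + 10^(93.2/10) = 2.108e+09.
L_total = 10·log₁₀(2.108e+09) = 93.24 dB SPL.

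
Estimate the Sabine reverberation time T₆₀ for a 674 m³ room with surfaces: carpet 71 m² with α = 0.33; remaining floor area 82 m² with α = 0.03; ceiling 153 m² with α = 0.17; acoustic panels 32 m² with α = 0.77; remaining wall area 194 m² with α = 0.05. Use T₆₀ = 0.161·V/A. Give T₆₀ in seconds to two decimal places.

Summing Sᵢαᵢ: 71·0.33 + 82·0.03 + 153·0.17 + 32·0.77 + 194·0.05 = 86.24 m².
T₆₀ = 0.161·V/A = 0.161·674/86.24 = 1.258 s.

1.26 s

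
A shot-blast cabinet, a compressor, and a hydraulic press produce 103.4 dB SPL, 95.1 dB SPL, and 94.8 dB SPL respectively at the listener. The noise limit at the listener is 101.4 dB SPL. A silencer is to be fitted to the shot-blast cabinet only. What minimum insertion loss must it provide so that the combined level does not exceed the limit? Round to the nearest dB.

5 dB

Everything except the shot-blast cabinet sums to 10^(95.1/10) + 10^(94.8/10) = 6.256e+09 in linear terms, 97.96 dB SPL.
To meet 101.4 dB SPL overall, the treated shot-blast cabinet may contribute at most 10^(101.4/10) − 6.256e+09 = 7.548e+09, i.e. 98.78 dB SPL.
So the shot-blast cabinet must be reduced from 103.4 to 98.78 dB SPL: IL = 4.62 dB.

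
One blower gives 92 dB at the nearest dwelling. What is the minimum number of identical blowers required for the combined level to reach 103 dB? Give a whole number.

The shortfall is 103 − 92 = 11.0 dB, and N units add 10·log₁₀ N, so need 10·log₁₀ N ≥ 11.0.
N ≥ 10^(11.0/10) = 12.589, so N = 13.

13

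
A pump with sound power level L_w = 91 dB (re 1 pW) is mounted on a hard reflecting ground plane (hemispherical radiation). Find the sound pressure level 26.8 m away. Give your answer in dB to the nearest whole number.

L_p = L_w − 10·log₁₀(2π·r²) with r = 26.8 m.
2π·r² = 4513 m², 10·log₁₀ of that is 36.544 dB.
L_p = 91 − 36.544 = 54.46 dB.

54 dB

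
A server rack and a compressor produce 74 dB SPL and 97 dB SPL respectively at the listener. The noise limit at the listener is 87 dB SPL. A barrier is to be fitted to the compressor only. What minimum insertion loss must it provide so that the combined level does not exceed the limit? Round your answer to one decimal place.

Fixed contribution from the other source: Σ 10^(L/10) = 10^(74/10) = 2.512e+07 (74.00 dB SPL).
The limit corresponds to 10^(87/10) = 5.012e+08; subtracting the fixed part leaves 4.761e+08 for the compressor, i.e. 86.78 dB SPL.
So the compressor must be reduced from 97 to 86.78 dB SPL: IL = 10.22 dB.

10.2 dB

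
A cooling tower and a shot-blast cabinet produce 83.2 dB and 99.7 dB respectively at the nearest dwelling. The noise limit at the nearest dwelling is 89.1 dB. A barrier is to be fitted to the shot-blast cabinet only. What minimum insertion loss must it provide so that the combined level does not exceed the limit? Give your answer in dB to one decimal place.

11.9 dB

Everything except the shot-blast cabinet sums to 10^(83.2/10) = 2.089e+08 in linear terms, 83.20 dB.
To meet 89.1 dB overall, the treated shot-blast cabinet may contribute at most 10^(89.1/10) − 2.089e+08 = 6.039e+08, i.e. 87.81 dB.
Required insertion loss = 99.7 − 87.81 = 11.89 dB.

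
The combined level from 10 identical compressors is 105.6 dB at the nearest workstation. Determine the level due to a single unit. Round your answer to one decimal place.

95.6 dB

10 equal contributions raise the level by 10·log₁₀ 10 = 10.000 dB, so each unit alone gives 105.6 − 10.000.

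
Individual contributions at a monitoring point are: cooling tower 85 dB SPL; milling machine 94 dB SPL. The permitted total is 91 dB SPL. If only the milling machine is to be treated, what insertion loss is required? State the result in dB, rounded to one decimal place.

4.3 dB

The untreated sources together contribute 10^(85/10) = 3.162e+08, i.e. 85.00 dB SPL.
The limit corresponds to 10^(91/10) = 1.259e+09; subtracting the fixed part leaves 9.427e+08 for the milling machine, i.e. 89.74 dB SPL.
So the milling machine must be reduced from 94 to 89.74 dB SPL: IL = 4.26 dB.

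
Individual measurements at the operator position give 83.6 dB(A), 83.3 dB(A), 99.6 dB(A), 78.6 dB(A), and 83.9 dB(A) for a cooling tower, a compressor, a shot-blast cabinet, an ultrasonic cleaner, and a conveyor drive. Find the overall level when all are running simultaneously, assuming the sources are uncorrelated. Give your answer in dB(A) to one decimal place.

99.9 dB(A)

Incoherent sources combine by intensity addition: L_total = 10·log₁₀(Σ 10^(L_i/10)).
Σ 10^(L/10) = 10^(83.6/10) + 10^(83.3/10) + 10^(99.6/10) + 10^(78.6/10) + 10^(83.9/10) = 9.881e+09.
L_total = 10·log₁₀(9.881e+09) = 99.95 dB(A).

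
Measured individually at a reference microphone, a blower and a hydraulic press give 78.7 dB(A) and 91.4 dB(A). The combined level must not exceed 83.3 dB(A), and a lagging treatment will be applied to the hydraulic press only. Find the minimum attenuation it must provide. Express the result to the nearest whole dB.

The untreated sources together contribute 10^(78.7/10) = 7.413e+07, i.e. 78.70 dB(A).
The limit corresponds to 10^(83.3/10) = 2.138e+08; subtracting the fixed part leaves 1.397e+08 for the hydraulic press, i.e. 81.45 dB(A).
Required insertion loss = 91.4 − 81.45 = 9.95 dB.

10 dB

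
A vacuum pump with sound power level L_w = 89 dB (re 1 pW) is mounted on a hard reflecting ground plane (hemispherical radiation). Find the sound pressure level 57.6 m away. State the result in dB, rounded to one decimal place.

Free-field hemispherical radiation: L_p = L_w − 10·log₁₀(2π·r²), r = 57.6 m.
2π·r² = 2.085e+04 m², 10·log₁₀ of that is 43.190 dB.
L_p = 89 − 43.190 = 45.81 dB.

45.8 dB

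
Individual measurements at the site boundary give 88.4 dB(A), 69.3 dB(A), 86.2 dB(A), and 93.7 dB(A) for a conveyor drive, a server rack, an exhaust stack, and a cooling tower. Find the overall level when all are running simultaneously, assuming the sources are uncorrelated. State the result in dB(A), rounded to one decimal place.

For uncorrelated sources the intensities add, so convert each level to linear form, sum, and take 10·log₁₀ of the total.
Σ 10^(L/10) = 10^(88.4/10) + 10^(69.3/10) + 10^(86.2/10) + 10^(93.7/10) = 3.461e+09.
L_total = 10·log₁₀(3.461e+09) = 95.39 dB(A).

95.4 dB(A)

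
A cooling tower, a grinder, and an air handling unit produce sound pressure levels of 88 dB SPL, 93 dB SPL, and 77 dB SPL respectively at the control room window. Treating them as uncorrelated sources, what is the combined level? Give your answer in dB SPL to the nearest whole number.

For uncorrelated sources the intensities add, so convert each level to linear form, sum, and take 10·log₁₀ of the total.
Σ 10^(L/10) = 10^(88/10) + 10^(93/10) + 10^(77/10) = 2.676e+09.
L_total = 10·log₁₀(2.676e+09) = 94.28 dB SPL.

94 dB SPL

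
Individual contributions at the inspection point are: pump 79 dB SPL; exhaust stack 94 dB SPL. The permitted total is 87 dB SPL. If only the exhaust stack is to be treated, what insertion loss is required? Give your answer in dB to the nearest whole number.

8 dB

Everything except the exhaust stack sums to 10^(79/10) = 7.943e+07 in linear terms, 79.00 dB SPL.
To meet 87 dB SPL overall, the treated exhaust stack may contribute at most 10^(87/10) − 7.943e+07 = 4.218e+08, i.e. 86.25 dB SPL.
Required insertion loss = 94 − 86.25 = 7.75 dB.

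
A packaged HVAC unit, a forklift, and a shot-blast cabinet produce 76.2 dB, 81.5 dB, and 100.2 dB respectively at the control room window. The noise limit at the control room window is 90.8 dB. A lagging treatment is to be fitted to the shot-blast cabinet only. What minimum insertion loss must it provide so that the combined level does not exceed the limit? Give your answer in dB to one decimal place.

10.1 dB

The untreated sources together contribute 10^(76.2/10) + 10^(81.5/10) = 1.829e+08, i.e. 82.62 dB.
The limit corresponds to 10^(90.8/10) = 1.202e+09; subtracting the fixed part leaves 1.019e+09 for the shot-blast cabinet, i.e. 90.08 dB.
So the shot-blast cabinet must be reduced from 100.2 to 90.08 dB: IL = 10.12 dB.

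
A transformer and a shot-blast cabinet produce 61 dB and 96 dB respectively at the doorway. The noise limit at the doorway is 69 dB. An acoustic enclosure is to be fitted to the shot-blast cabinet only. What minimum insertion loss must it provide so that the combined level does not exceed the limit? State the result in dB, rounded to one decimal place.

Fixed contribution from the other source: Σ 10^(L/10) = 10^(61/10) = 1.259e+06 (61.00 dB).
The limit corresponds to 10^(69/10) = 7.943e+06; subtracting the fixed part leaves 6.684e+06 for the shot-blast cabinet, i.e. 68.25 dB.
Required insertion loss = 96 − 68.25 = 27.75 dB.

27.7 dB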